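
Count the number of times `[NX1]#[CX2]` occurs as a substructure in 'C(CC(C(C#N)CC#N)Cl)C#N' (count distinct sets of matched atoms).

3

[NX1]#[CX2] is the SMARTS for a nitrile: a nitrogen triple-bonded to a two-connected carbon.
The molecule carries 3 separate instances of a nitrile (-C#N) meeting every constraint; each maps to a distinct set of atoms, giving 3 matches.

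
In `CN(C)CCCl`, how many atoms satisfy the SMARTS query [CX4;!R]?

4

Check the 6 heavy atoms by environment: 4× C (X4, acyclic) → match; 1× N (X3, acyclic) → no; 1× Cl (X1, acyclic) → no.
That gives 4 matching atoms.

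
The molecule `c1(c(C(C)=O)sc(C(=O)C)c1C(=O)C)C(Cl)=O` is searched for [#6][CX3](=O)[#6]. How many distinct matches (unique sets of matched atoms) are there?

[#6][CX3](=O)[#6] is the SMARTS for a ketone: a carbonyl carbon (no H) flanked by two carbons.
The molecule carries 3 separate instances of an acetyl/ketone group (-C(=O)CH3) meeting every constraint; each maps to a distinct set of atoms, giving 3 matches.

3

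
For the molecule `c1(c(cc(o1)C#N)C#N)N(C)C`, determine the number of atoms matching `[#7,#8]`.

4

The query [#7,#8] means: nitrogen or oxygen (comma = OR).
Check the 12 heavy atoms by environment: 1× o (aromatic) → match; 4× c (aromatic) → no; 4× C → no; 3× N → match.
Summing the matching environments: 1 + 3 = 4 matching atoms.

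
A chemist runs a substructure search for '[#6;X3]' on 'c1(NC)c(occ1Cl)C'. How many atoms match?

4

The query [#6;X3] means: any carbon (aromatic or not) with three total connections.
Check the 9 heavy atoms by environment: 1× o (aromatic, X2) → no; 4× c (aromatic, X3) → match; 2× C (X4) → no; 1× N (X3) → no; 1× Cl (X1) → no.
That gives 4 matching atoms.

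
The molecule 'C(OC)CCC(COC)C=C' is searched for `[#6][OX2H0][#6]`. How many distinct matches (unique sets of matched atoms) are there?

[#6][OX2H0][#6] is the SMARTS for an ether: an aliphatic oxygen bridging two carbons with no H on the oxygen.
The molecule carries 2 separate instances of a methoxy ether (-OCH3) meeting every constraint; each maps to a distinct set of atoms, giving 2 matches.

2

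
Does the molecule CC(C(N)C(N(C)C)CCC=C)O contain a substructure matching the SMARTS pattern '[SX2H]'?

No

The pattern [SX2H] describes an aliphatic sulfur with two connections, one being H — a thiol.
The closest candidate here is a hydroxyl group (-OH), but it is an -OH, not an -SH. No other fragment satisfies the full query, so there is no match.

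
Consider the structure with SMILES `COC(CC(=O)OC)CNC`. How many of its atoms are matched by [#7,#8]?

4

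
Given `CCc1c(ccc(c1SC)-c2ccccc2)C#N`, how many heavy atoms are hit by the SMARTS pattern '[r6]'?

Check the 18 heavy atoms by environment: 12× c (aromatic, in 6-ring) → match; 4× C (acyclic) → no; 1× N (acyclic) → no; 1× S (acyclic) → no.
That gives 12 matching atoms.

12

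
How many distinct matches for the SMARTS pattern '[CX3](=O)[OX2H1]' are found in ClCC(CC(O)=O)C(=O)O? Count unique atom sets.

2

[CX3](=O)[OX2H1] is the SMARTS for a carboxylic acid: an sp2 carbon double-bonded to O and single-bonded to an -OH oxygen.
The molecule carries 2 separate instances of a carboxylic acid group (-C(=O)OH) meeting every constraint; each maps to a distinct set of atoms, giving 2 matches.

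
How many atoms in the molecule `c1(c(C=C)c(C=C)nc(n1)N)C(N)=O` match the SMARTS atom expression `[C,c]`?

The query [C,c] means: comma = OR; matches aliphatic or aromatic carbon — same as #6.
Check the 14 heavy atoms by environment: 2× n (aromatic) → no; 4× c (aromatic) → match; 2× N → no; 5× C → match; 1× O → no.
Summing the matching environments: 4 + 5 = 9 matching atoms.

9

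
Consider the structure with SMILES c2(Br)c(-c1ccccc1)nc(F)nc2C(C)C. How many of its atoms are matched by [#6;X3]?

10

The query [#6;X3] means: any carbon (aromatic or not) with three total connections.
Check the 17 heavy atoms by environment: 2× n (aromatic, X2) → no; 10× c (aromatic, X3) → match; 1× F (X1) → no; 1× Br (X1) → no; 3× C (X4) → no.
That gives 10 matching atoms.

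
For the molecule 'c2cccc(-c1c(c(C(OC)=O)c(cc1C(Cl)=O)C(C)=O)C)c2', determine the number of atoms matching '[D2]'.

7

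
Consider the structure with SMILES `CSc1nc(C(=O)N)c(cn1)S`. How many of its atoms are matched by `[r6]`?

Check the 12 heavy atoms by environment: 2× n (aromatic, in 6-ring) → match; 4× c (aromatic, in 6-ring) → match; 2× S (acyclic) → no; 2× C (acyclic) → no; 1× O (acyclic) → no; 1× N (acyclic) → no.
Summing the matching environments: 2 + 4 = 6 matching atoms.

6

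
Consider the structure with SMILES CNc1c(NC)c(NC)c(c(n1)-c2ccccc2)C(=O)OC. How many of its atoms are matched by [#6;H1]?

The query [#6;H1] means: any carbon bearing exactly one hydrogen.
Check the 22 heavy atoms by environment: 1× n (aromatic, H0) → no; 6× c (aromatic, H0) → no; 3× N (H1) → no; 4× C (H3) → no; 5× c (aromatic, H1) → match; 1× C (H0) → no; 2× O (H0) → no.
That gives 5 matching atoms.

5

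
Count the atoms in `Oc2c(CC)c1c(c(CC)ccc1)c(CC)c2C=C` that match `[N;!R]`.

0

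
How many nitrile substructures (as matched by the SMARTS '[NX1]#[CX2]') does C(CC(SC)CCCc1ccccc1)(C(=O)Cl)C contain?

[NX1]#[CX2] is the SMARTS for a nitrile: a nitrogen triple-bonded to a two-connected carbon.
No fragment in the molecule satisfies every constraint, giving 0 matches.

0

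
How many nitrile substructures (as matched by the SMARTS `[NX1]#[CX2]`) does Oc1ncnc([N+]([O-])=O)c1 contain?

0

[NX1]#[CX2] is the SMARTS for a nitrile: a nitrogen triple-bonded to a two-connected carbon.
The molecule has a nitro group (-[N+](=O)[O-]), but there is no C#N triple bond; nothing else fits, so there are 0 matches.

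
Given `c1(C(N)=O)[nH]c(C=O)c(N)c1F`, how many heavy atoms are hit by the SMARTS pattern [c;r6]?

0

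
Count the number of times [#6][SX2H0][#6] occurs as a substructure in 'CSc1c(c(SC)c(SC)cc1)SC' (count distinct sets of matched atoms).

[#6][SX2H0][#6] is the SMARTS for a thioether: an aliphatic sulfur bridging two carbons with no H on the sulfur.
The molecule carries 4 separate instances of a methylthio ether (-SCH3) meeting every constraint; each maps to a distinct set of atoms, giving 4 matches.

4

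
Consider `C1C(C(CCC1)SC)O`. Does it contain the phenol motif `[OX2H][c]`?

The pattern [OX2H][c] describes a hydroxyl oxygen attached to an aromatic carbon — a phenol.
The closest candidate here is a hydroxyl group (-OH), but the -OH is on an aliphatic carbon, not an aromatic c. No other fragment satisfies the full query, so there is no match.

No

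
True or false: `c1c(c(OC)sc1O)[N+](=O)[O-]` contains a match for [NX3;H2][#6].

False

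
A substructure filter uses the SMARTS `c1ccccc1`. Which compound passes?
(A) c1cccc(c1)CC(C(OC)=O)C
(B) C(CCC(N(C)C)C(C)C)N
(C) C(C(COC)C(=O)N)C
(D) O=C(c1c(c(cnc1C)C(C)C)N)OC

c1ccccc1 describes six aromatic carbons in a ring (a benzene ring).
(A) contains a phenyl ring, which satisfies every atom and bond constraint.
(B) has a methyl group (-CH3) but no six-membered all-carbon aromatic ring is present.
(C) has a methyl group (-CH3) but no six-membered all-carbon aromatic ring is present.
(D) has a methyl group (-CH3) but no six-membered all-carbon aromatic ring is present.
So the answer is (A).

A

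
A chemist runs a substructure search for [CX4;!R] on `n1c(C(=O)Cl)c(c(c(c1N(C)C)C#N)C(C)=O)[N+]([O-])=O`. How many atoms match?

Check the 20 heavy atoms by environment: 1× n (aromatic, X2, in 6-ring) → no; 5× c (aromatic, X3, in 6-ring) → no; 2× C (X3, acyclic) → no; 3× O (X1, acyclic) → no; 1× Cl (X1, acyclic) → no; 1× N (charge +1, X3, acyclic) → no; 1× O (charge -1, X1, acyclic) → no; 1× N (X3, acyclic) → no; 3× C (X4, acyclic) → match; 1× C (X2, acyclic) → no; 1× N (X1, acyclic) → no.
That gives 3 matching atoms.

3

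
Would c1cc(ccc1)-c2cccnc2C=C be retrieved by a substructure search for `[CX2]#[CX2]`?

No

The pattern [CX2]#[CX2] describes a carbon-carbon triple bond — an alkyne.
The closest candidate here is a vinyl group (-CH=CH2), but the C=C is a double bond; both carbons are CX3, not CX2. No other fragment satisfies the full query, so there is no match.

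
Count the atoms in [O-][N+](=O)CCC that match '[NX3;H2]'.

0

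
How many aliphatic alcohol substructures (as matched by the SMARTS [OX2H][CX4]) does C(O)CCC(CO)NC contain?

2

[OX2H][CX4] is the SMARTS for an aliphatic alcohol: a hydroxyl oxygen bound to an sp3 (X4) carbon.
The molecule carries 2 separate instances of a hydroxyl group (-OH) meeting every constraint; each maps to a distinct set of atoms, giving 2 matches.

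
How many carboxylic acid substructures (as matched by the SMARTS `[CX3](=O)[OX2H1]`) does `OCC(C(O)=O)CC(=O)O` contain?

2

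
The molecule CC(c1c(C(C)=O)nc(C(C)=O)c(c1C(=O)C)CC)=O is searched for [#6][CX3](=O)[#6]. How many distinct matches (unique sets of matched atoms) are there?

[#6][CX3](=O)[#6] is the SMARTS for a ketone: a carbonyl carbon (no H) flanked by two carbons.
The molecule carries 4 separate instances of an acetyl/ketone group (-C(=O)CH3) meeting every constraint; each maps to a distinct set of atoms, giving 4 matches.

4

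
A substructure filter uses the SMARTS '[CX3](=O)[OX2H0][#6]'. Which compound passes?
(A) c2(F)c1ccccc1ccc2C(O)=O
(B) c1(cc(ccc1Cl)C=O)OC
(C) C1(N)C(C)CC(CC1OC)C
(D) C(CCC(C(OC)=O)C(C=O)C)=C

[CX3](=O)[OX2H0][#6] describes a carbonyl carbon bonded to an oxygen that is itself bonded to carbon (no H on that O) (an ester).
(A) has a carboxylic acid group (-C(=O)OH) but the singly-bonded O carries H (OX2H1, not H0).
(B) has a methoxy ether (-OCH3) but the ether oxygen is not adjacent to a C=O carbon.
(C) has a methoxy ether (-OCH3) but the ether oxygen is not adjacent to a C=O carbon.
(D) contains a methyl-ester group (-C(=O)OCH3), which satisfies every atom and bond constraint.
So the answer is (D).

D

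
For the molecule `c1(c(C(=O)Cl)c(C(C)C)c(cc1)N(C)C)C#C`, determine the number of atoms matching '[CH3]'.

4

The query [CH3] means: aliphatic carbon with exactly three hydrogens.
Check the 17 heavy atoms by environment: 2× c (aromatic, H1) → no; 4× c (aromatic, H0) → no; 2× C (H1) → no; 4× C (H3) → match; 2× C (H0) → no; 1× O (H0) → no; 1× Cl (H0) → no; 1× N (H0) → no.
That gives 4 matching atoms.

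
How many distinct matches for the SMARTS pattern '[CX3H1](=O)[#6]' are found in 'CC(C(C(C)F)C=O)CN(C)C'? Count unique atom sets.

1

[CX3H1](=O)[#6] is the SMARTS for an aldehyde: an sp2 carbon with one H, double-bonded to O and single-bonded to carbon.
Exactly one fragment in the molecule meets all constraints, giving 1 match.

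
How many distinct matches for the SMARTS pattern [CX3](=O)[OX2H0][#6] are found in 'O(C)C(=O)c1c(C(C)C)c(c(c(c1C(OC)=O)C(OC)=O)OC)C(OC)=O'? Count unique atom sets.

4

[CX3](=O)[OX2H0][#6] is the SMARTS for an ester: a carbonyl carbon bonded to an oxygen that is itself bonded to carbon (no H on that O).
The molecule carries 4 separate instances of a methyl-ester group (-C(=O)OCH3) meeting every constraint; each maps to a distinct set of atoms, giving 4 matches.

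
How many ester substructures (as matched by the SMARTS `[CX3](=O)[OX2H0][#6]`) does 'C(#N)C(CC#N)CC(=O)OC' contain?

1

[CX3](=O)[OX2H0][#6] is the SMARTS for an ester: a carbonyl carbon bonded to an oxygen that is itself bonded to carbon (no H on that O).
Exactly one fragment in the molecule meets all constraints, giving 1 match.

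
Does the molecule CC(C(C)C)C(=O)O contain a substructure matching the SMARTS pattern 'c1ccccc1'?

No

The pattern c1ccccc1 describes six aromatic carbons in a ring — a benzene ring.
The closest candidate here is a methyl group (-CH3), but no six-membered all-carbon aromatic ring is present. No other fragment satisfies the full query, so there is no match.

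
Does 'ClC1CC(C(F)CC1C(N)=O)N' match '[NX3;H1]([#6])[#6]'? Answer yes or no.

No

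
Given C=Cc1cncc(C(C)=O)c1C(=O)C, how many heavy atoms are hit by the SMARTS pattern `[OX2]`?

The query [OX2] means: aliphatic oxygen with two total connections — ether, hydroxyl, or ester single-bond O.
Check the 14 heavy atoms by environment: 1× n (aromatic, X2) → no; 5× c (aromatic, X3) → no; 4× C (X3) → no; 2× O (X1) → no; 2× C (X4) → no.
No environment satisfies the query, so 0 matching atoms.

0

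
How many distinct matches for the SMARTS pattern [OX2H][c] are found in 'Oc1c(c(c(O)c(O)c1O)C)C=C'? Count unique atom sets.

4

[OX2H][c] is the SMARTS for a phenol: a hydroxyl oxygen attached to an aromatic carbon.
The molecule carries 4 separate instances of a hydroxyl group (-OH) meeting every constraint; each maps to a distinct set of atoms, giving 4 matches.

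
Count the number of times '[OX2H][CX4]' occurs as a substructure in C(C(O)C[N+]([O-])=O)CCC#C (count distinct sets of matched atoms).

1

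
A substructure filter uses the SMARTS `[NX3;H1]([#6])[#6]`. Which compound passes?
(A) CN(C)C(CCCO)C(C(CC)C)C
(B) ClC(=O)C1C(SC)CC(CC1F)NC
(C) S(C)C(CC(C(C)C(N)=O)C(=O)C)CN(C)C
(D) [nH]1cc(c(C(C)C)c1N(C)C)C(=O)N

B

[NX3;H1]([#6])[#6] describes a trivalent nitrogen with one H, bonded to two carbons (a secondary amine).
(A) has a dimethylamino group (-N(CH3)2) but the nitrogen has H0, not H1.
(B) contains an N-methylamino group (-NHCH3), which satisfies every atom and bond constraint.
(C) has a dimethylamino group (-N(CH3)2) but the nitrogen has H0, not H1.
(D) has a primary amide (-C(=O)NH2) but the -C(=O)NH2 nitrogen has H2, not H1.
So the answer is (B).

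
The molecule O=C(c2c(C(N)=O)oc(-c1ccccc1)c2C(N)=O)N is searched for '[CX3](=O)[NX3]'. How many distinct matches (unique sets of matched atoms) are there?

[CX3](=O)[NX3] is the SMARTS for an amide: a carbonyl carbon bonded to a trivalent nitrogen.
The molecule carries 3 separate instances of a primary amide (-C(=O)NH2) meeting every constraint; each maps to a distinct set of atoms, giving 3 matches.

3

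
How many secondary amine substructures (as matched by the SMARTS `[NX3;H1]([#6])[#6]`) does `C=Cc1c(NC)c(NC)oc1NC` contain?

3

[NX3;H1]([#6])[#6] is the SMARTS for a secondary amine: a trivalent nitrogen with one H, bonded to two carbons.
The molecule carries 3 separate instances of an N-methylamino group (-NHCH3) meeting every constraint; each maps to a distinct set of atoms, giving 3 matches.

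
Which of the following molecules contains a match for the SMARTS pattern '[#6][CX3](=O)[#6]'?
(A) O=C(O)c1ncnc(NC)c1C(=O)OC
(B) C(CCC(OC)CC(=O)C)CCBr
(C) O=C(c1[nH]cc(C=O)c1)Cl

B

[#6][CX3](=O)[#6] describes a carbonyl carbon (no H) flanked by two carbons (a ketone).
(A) has a carboxylic acid group (-C(=O)OH) but one neighbour of the carbonyl carbon is O, not C.
(B) contains an acetyl/ketone group (-C(=O)CH3), which satisfies every atom and bond constraint.
(C) has an aldehyde (-CHO) but the carbonyl carbon has H1, so it is not flanked by two carbons.
So the answer is (B).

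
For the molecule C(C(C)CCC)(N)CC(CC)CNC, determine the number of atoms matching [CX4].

12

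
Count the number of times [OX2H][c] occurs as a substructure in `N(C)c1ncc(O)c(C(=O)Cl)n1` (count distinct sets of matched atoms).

[OX2H][c] is the SMARTS for a phenol: a hydroxyl oxygen attached to an aromatic carbon.
Exactly one fragment in the molecule meets all constraints, giving 1 match.

1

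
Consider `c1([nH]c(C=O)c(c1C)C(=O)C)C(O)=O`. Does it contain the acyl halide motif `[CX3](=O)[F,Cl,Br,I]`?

No

The pattern [CX3](=O)[F,Cl,Br,I] describes a carbonyl carbon bonded to a halogen — an acyl halide.
The closest candidate here is a carboxylic acid group (-C(=O)OH), but the carbonyl is bonded to -OH, not to a halogen. No other fragment satisfies the full query, so there is no match.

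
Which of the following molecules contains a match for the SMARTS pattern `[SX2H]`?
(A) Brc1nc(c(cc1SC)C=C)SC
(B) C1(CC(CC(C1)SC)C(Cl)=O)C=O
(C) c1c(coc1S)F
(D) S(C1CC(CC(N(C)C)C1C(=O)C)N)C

[SX2H] describes an aliphatic sulfur with two connections, one being H (a thiol).
(A) has a methylthio ether (-SCH3) but the sulfur has H0 (bonded to two carbons), not H1.
(B) has a methylthio ether (-SCH3) but the sulfur has H0 (bonded to two carbons), not H1.
(C) contains a thiol (-SH), which satisfies every atom and bond constraint.
(D) has a methylthio ether (-SCH3) but the sulfur has H0 (bonded to two carbons), not H1.
So the answer is (C).

C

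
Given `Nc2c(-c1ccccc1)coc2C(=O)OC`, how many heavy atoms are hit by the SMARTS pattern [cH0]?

4

The query [cH0] means: aromatic carbon with no attached hydrogen (substituted or ring-fusion).
Check the 16 heavy atoms by environment: 1× o (aromatic, H0) → no; 4× c (aromatic, H0) → match; 6× c (aromatic, H1) → no; 1× N (H2) → no; 1× C (H0) → no; 2× O (H0) → no; 1× C (H3) → no.
That gives 4 matching atoms.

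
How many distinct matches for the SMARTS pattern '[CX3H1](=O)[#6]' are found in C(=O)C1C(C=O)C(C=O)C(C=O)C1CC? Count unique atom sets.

4

[CX3H1](=O)[#6] is the SMARTS for an aldehyde: an sp2 carbon with one H, double-bonded to O and single-bonded to carbon.
The molecule carries 4 separate instances of an aldehyde (-CHO) meeting every constraint; each maps to a distinct set of atoms, giving 4 matches.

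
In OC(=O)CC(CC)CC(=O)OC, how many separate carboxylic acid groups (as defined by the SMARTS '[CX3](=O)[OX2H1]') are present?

1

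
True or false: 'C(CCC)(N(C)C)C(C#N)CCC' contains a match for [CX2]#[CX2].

The pattern [CX2]#[CX2] describes a carbon-carbon triple bond — an alkyne.
The closest candidate here is a nitrile (-C#N), but the triple bond is C#N, not C#C. No other fragment satisfies the full query, so there is no match.

False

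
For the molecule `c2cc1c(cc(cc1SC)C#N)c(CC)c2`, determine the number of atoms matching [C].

4

Check the 16 heavy atoms by environment: 10× c (aromatic) → no; 4× C → match; 1× N → no; 1× S → no.
That gives 4 matching atoms.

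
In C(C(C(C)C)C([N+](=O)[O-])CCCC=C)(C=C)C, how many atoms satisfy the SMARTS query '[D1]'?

7

The query [D1] means: atom with exactly one heavy-atom neighbour (degree 1).
Check the 17 heavy atoms by environment: 5× C (D2) → no; 4× C (D3) → no; 5× C (D1) → match; 1× N (charge +1, D3) → no; 1× O (charge -1, D1) → match; 1× O (D1) → match.
Summing the matching environments: 5 + 1 + 1 = 7 matching atoms.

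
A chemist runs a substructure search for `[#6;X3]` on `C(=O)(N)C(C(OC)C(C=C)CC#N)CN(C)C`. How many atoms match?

Check the 17 heavy atoms by environment: 8× C (X4) → no; 3× C (X3) → match; 1× C (X2) → no; 1× N (X1) → no; 1× O (X1) → no; 2× N (X3) → no; 1× O (X2) → no.
That gives 3 matching atoms.

3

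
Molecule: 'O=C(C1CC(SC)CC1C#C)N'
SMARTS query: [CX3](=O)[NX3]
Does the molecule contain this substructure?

Yes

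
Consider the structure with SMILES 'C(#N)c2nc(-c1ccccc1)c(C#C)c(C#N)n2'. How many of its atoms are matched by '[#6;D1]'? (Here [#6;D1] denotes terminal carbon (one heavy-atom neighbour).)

1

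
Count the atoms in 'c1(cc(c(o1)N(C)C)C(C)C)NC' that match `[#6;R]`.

4

Check the 13 heavy atoms by environment: 1× o (aromatic, in 5-ring) → no; 4× c (aromatic, in 5-ring) → match; 2× N (acyclic) → no; 6× C (acyclic) → no.
That gives 4 matching atoms.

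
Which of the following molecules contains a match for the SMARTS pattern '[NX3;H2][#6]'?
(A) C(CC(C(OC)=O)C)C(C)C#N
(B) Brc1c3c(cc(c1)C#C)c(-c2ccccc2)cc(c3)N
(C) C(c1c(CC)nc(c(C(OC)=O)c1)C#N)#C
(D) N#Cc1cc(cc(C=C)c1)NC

B

[NX3;H2][#6] describes a trivalent nitrogen with two H attached to carbon (a primary amine).
(A) has a nitrile (-C#N) but the nitrogen is NX1 (triple-bonded), not NX3 with two H.
(B) contains a primary amino group (-NH2), which satisfies every atom and bond constraint.
(C) has a nitrile (-C#N) but the nitrogen is NX1 (triple-bonded), not NX3 with two H.
(D) has a nitrile (-C#N) but the nitrogen is NX1 (triple-bonded), not NX3 with two H.
So the answer is (B).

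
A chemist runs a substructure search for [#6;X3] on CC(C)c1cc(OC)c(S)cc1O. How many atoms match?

The query [#6;X3] means: any carbon (aromatic or not) with three total connections.
Check the 13 heavy atoms by environment: 6× c (aromatic, X3) → match; 1× S (X2) → no; 2× O (X2) → no; 4× C (X4) → no.
That gives 6 matching atoms.

6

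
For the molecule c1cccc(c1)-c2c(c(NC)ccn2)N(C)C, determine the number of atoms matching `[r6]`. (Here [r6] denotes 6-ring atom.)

12

The query [r6] means: r6 matches atoms in a six-membered ring.
Check the 17 heavy atoms by environment: 1× n (aromatic, in 6-ring) → match; 11× c (aromatic, in 6-ring) → match; 2× N (acyclic) → no; 3× C (acyclic) → no.
Summing the matching environments: 1 + 11 = 12 matching atoms.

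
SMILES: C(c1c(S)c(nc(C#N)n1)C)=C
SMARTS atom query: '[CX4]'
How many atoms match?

1

Check the 12 heavy atoms by environment: 2× n (aromatic, X2) → no; 4× c (aromatic, X3) → no; 2× C (X3) → no; 1× S (X2) → no; 1× C (X4) → match; 1× C (X2) → no; 1× N (X1) → no.
That gives 1 matching atom.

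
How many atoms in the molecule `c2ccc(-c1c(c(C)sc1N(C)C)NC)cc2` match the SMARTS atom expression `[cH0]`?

5

The query [cH0] means: aromatic carbon with no attached hydrogen (substituted or ring-fusion).
Check the 17 heavy atoms by environment: 1× s (aromatic, H0) → no; 5× c (aromatic, H0) → match; 4× C (H3) → no; 1× N (H0) → no; 1× N (H1) → no; 5× c (aromatic, H1) → no.
That gives 5 matching atoms.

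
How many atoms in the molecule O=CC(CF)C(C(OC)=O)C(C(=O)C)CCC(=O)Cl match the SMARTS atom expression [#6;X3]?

The query [#6;X3] means: any carbon (aromatic or not) with three total connections.
Check the 19 heavy atoms by environment: 8× C (X4) → no; 4× C (X3) → match; 4× O (X1) → no; 1× O (X2) → no; 1× Cl (X1) → no; 1× F (X1) → no.
That gives 4 matching atoms.

4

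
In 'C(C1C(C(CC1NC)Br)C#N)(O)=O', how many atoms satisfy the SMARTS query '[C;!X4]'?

The query [C;!X4] means: aliphatic carbon that does not have four total connections.
Check the 13 heavy atoms by environment: 6× C (X4) → no; 1× C (X2) → match; 1× N (X1) → no; 1× N (X3) → no; 1× Br (X1) → no; 1× C (X3) → match; 1× O (X1) → no; 1× O (X2) → no.
Summing the matching environments: 1 + 1 = 2 matching atoms.

2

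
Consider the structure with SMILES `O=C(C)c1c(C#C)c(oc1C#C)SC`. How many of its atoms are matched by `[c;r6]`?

Check the 14 heavy atoms by environment: 1× o (aromatic, in 5-ring) → no; 4× c (aromatic, in 5-ring) → no; 7× C (acyclic) → no; 1× S (acyclic) → no; 1× O (acyclic) → no.
No environment satisfies the query, so 0 matching atoms.

0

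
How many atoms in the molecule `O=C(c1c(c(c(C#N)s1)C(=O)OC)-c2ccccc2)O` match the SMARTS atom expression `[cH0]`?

Check the 20 heavy atoms by environment: 1× s (aromatic, H0) → no; 5× c (aromatic, H0) → match; 3× C (H0) → no; 3× O (H0) → no; 1× O (H1) → no; 5× c (aromatic, H1) → no; 1× N (H0) → no; 1× C (H3) → no.
That gives 5 matching atoms.

5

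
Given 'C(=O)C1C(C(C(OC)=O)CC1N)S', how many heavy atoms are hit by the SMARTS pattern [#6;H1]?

The query [#6;H1] means: any carbon bearing exactly one hydrogen.
Check the 13 heavy atoms by environment: 5× C (H1) → match; 1× C (H2) → no; 1× S (H1) → no; 1× C (H0) → no; 3× O (H0) → no; 1× C (H3) → no; 1× N (H2) → no.
That gives 5 matching atoms.

5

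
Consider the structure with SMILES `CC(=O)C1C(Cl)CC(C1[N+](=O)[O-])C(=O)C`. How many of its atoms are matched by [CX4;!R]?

2

The query [CX4;!R] means: aliphatic carbon with four total connections, not in a ring.
Check the 15 heavy atoms by environment: 5× C (X4, in 5-ring) → no; 1× Cl (X1, acyclic) → no; 2× C (X3, acyclic) → no; 3× O (X1, acyclic) → no; 2× C (X4, acyclic) → match; 1× N (charge +1, X3, acyclic) → no; 1× O (charge -1, X1, acyclic) → no.
That gives 2 matching atoms.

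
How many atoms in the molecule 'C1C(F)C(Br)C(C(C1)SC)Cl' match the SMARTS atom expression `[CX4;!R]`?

The query [CX4;!R] means: aliphatic carbon with four total connections, not in a ring.
Check the 11 heavy atoms by environment: 6× C (X4, in 6-ring) → no; 1× Br (X1, acyclic) → no; 1× S (X2, acyclic) → no; 1× C (X4, acyclic) → match; 1× F (X1, acyclic) → no; 1× Cl (X1, acyclic) → no.
That gives 1 matching atom.

1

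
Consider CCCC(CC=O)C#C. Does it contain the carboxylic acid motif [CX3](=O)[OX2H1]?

No

The pattern [CX3](=O)[OX2H1] describes an sp2 carbon double-bonded to O and single-bonded to an -OH oxygen — a carboxylic acid.
The closest candidate here is an aldehyde (-CHO), but there is no singly-bonded oxygen on the carbonyl carbon. No other fragment satisfies the full query, so there is no match.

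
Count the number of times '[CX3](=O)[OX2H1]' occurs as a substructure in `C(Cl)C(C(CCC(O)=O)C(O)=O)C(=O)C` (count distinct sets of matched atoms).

2

[CX3](=O)[OX2H1] is the SMARTS for a carboxylic acid: an sp2 carbon double-bonded to O and single-bonded to an -OH oxygen.
The molecule carries 2 separate instances of a carboxylic acid group (-C(=O)OH) meeting every constraint; each maps to a distinct set of atoms, giving 2 matches.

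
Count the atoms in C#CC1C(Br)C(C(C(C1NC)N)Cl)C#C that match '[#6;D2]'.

2

The query [#6;D2] means: any carbon bonded to exactly two heavy atoms.
Check the 15 heavy atoms by environment: 6× C (D3) → no; 1× Br (D1) → no; 2× C (D2) → match; 3× C (D1) → no; 1× N (D2) → no; 1× N (D1) → no; 1× Cl (D1) → no.
That gives 2 matching atoms.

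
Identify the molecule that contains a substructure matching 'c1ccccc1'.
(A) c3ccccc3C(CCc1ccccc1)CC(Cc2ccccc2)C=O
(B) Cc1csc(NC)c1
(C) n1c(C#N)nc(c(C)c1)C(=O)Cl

A

c1ccccc1 describes six aromatic carbons in a ring (a benzene ring).
(A) contains a phenyl ring, which satisfies every atom and bond constraint.
(B) has a methyl group (-CH3) but no six-membered all-carbon aromatic ring is present.
(C) has a methyl group (-CH3) but no six-membered all-carbon aromatic ring is present.
So the answer is (A).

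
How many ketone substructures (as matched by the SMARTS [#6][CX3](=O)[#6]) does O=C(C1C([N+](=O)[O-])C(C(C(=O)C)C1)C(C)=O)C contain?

[#6][CX3](=O)[#6] is the SMARTS for a ketone: a carbonyl carbon (no H) flanked by two carbons.
The molecule carries 3 separate instances of an acetyl/ketone group (-C(=O)CH3) meeting every constraint; each maps to a distinct set of atoms, giving 3 matches.

3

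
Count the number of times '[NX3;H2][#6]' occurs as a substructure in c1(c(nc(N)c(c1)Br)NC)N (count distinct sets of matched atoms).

2

[NX3;H2][#6] is the SMARTS for a primary amine: a trivalent nitrogen with two H attached to carbon.
The molecule carries 2 separate instances of a primary amino group (-NH2) meeting every constraint; each maps to a distinct set of atoms, giving 2 matches.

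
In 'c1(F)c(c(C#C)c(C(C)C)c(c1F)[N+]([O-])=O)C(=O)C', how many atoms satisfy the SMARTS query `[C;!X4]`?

The query [C;!X4] means: aliphatic carbon that does not have four total connections.
Check the 19 heavy atoms by environment: 6× c (aromatic, X3) → no; 2× F (X1) → no; 2× C (X2) → match; 1× N (charge +1, X3) → no; 1× O (charge -1, X1) → no; 2× O (X1) → no; 1× C (X3) → match; 4× C (X4) → no.
Summing the matching environments: 2 + 1 = 3 matching atoms.

3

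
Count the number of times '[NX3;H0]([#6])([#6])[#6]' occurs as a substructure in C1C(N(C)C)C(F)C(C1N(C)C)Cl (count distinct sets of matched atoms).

2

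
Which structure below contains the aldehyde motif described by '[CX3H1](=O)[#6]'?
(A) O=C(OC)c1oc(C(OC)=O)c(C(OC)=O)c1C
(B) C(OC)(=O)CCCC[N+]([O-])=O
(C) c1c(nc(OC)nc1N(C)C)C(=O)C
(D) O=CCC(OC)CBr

D

[CX3H1](=O)[#6] describes an sp2 carbon with one H, double-bonded to O and single-bonded to carbon (an aldehyde).
(A) has a methyl-ester group (-C(=O)OCH3) but the carbonyl carbon has H0, not H1.
(B) has a methyl-ester group (-C(=O)OCH3) but the carbonyl carbon has H0, not H1.
(C) has an acetyl/ketone group (-C(=O)CH3) but the carbonyl carbon has H0 (two carbon neighbours), not H1.
(D) contains an aldehyde (-CHO), which satisfies every atom and bond constraint.
So the answer is (D).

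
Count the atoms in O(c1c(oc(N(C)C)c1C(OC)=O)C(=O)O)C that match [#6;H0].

6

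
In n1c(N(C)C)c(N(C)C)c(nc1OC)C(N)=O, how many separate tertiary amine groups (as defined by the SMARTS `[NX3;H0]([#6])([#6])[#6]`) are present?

2

[NX3;H0]([#6])([#6])[#6] is the SMARTS for a tertiary amine: a trivalent nitrogen with no H, bonded to three carbons.
The molecule carries 2 separate instances of a dimethylamino group (-N(CH3)2) meeting every constraint; each maps to a distinct set of atoms, giving 2 matches.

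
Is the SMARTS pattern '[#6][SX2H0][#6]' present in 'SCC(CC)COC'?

No

The pattern [#6][SX2H0][#6] describes an aliphatic sulfur bridging two carbons with no H on the sulfur — a thioether.
The closest candidate here is a thiol (-SH), but the sulfur has H1, not H0 bridging two carbons. No other fragment satisfies the full query, so there is no match.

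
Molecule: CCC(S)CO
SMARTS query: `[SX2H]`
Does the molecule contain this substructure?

Yes

The pattern [SX2H] describes an aliphatic sulfur with two connections, one being H — a thiol.
The molecule carries a thiol (-SH), whose atoms satisfy every constraint of the query, so the pattern matches.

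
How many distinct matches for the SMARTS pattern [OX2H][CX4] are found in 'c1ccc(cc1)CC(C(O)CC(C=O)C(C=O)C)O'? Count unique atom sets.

2

[OX2H][CX4] is the SMARTS for an aliphatic alcohol: a hydroxyl oxygen bound to an sp3 (X4) carbon.
The molecule carries 2 separate instances of a hydroxyl group (-OH) meeting every constraint; each maps to a distinct set of atoms, giving 2 matches.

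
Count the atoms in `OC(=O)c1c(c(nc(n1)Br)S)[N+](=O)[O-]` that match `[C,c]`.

Check the 14 heavy atoms by environment: 2× n (aromatic) → no; 4× c (aromatic) → match; 1× C → match; 3× O → no; 1× Br → no; 1× N (charge +1) → no; 1× O (charge -1) → no; 1× S → no.
Summing the matching environments: 4 + 1 = 5 matching atoms.

5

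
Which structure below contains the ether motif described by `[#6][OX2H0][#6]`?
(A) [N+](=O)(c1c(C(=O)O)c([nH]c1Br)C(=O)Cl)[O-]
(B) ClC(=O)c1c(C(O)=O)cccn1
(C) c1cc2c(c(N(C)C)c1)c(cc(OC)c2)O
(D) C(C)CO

[#6][OX2H0][#6] describes an aliphatic oxygen bridging two carbons with no H on the oxygen (an ether).
(A) has a carboxylic acid group (-C(=O)OH) but the -OH oxygen has H1; the =O is OX1, not OX2.
(B) has a carboxylic acid group (-C(=O)OH) but the -OH oxygen has H1; the =O is OX1, not OX2.
(C) contains a methoxy ether (-OCH3), which satisfies every atom and bond constraint.
(D) has a hydroxyl group (-OH) but the oxygen has H1, not H0 bridging two carbons.
So the answer is (C).

C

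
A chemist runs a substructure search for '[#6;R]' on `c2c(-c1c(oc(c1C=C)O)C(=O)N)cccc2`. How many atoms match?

10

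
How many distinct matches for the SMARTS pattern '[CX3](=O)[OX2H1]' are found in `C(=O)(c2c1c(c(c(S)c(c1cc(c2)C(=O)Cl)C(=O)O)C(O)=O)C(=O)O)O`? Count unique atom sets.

4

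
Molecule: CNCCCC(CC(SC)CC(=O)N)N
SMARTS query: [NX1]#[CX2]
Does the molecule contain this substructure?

No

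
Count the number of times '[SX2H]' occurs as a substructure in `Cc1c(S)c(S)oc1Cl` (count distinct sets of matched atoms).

[SX2H] is the SMARTS for a thiol: an aliphatic sulfur with two connections, one being H.
The molecule carries 2 separate instances of a thiol (-SH) meeting every constraint; each maps to a distinct set of atoms, giving 2 matches.

2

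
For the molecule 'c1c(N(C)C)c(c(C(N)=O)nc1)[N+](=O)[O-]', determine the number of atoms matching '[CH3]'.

2

The query [CH3] means: aliphatic carbon with exactly three hydrogens.
Check the 15 heavy atoms by environment: 1× n (aromatic, H0) → no; 2× c (aromatic, H1) → no; 3× c (aromatic, H0) → no; 1× C (H0) → no; 2× O (H0) → no; 1× N (H2) → no; 1× N (charge +1, H0) → no; 1× O (charge -1, H0) → no; 1× N (H0) → no; 2× C (H3) → match.
That gives 2 matching atoms.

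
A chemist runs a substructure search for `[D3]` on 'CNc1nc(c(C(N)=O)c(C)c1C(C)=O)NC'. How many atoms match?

7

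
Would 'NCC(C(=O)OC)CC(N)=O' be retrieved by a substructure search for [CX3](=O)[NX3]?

Yes

The pattern [CX3](=O)[NX3] describes a carbonyl carbon bonded to a trivalent nitrogen — an amide.
The molecule carries a primary amide (-C(=O)NH2), whose atoms satisfy every constraint of the query, so the pattern matches.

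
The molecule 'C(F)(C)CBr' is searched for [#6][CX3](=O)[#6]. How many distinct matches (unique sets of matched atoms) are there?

[#6][CX3](=O)[#6] is the SMARTS for a ketone: a carbonyl carbon (no H) flanked by two carbons.
No fragment in the molecule satisfies every constraint, giving 0 matches.

0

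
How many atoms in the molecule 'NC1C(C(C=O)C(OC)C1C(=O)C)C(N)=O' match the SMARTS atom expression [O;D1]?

3

The query [O;D1] means: aliphatic oxygen bonded to exactly one heavy atom.
Check the 16 heavy atoms by environment: 7× C (D3) → no; 2× N (D1) → no; 3× O (D1) → match; 1× C (D2) → no; 1× O (D2) → no; 2× C (D1) → no.
That gives 3 matching atoms.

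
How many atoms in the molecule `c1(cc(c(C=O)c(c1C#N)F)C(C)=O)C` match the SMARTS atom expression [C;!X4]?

3

The query [C;!X4] means: aliphatic carbon that does not have four total connections.
Check the 15 heavy atoms by environment: 6× c (aromatic, X3) → no; 1× C (X2) → match; 1× N (X1) → no; 2× C (X4) → no; 2× C (X3) → match; 2× O (X1) → no; 1× F (X1) → no.
Summing the matching environments: 1 + 2 = 3 matching atoms.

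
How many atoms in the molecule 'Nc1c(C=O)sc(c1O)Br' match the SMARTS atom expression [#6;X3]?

The query [#6;X3] means: any carbon (aromatic or not) with three total connections.
Check the 10 heavy atoms by environment: 1× s (aromatic, X2) → no; 4× c (aromatic, X3) → match; 1× N (X3) → no; 1× C (X3) → match; 1× O (X1) → no; 1× Br (X1) → no; 1× O (X2) → no.
Summing the matching environments: 4 + 1 = 5 matching atoms.

5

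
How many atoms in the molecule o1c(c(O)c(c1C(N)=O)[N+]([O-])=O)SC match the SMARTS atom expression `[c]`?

4

The query [c] means: lowercase c matches aromatic carbon only.
Check the 14 heavy atoms by environment: 1× o (aromatic) → no; 4× c (aromatic) → match; 3× O → no; 1× S → no; 2× C → no; 1× N → no; 1× N (charge +1) → no; 1× O (charge -1) → no.
That gives 4 matching atoms.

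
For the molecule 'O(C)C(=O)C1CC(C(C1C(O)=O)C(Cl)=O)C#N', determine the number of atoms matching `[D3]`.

7

Check the 17 heavy atoms by environment: 7× C (D3) → match; 2× C (D2) → no; 4× O (D1) → no; 1× Cl (D1) → no; 1× O (D2) → no; 1× C (D1) → no; 1× N (D1) → no.
That gives 7 matching atoms.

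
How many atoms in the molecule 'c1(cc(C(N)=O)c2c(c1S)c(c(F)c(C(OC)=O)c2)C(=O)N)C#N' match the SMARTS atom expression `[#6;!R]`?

5

The query [#6;!R] means: carbon not in any ring.
Check the 24 heavy atoms by environment: 10× c (aromatic, in 6-ring) → no; 5× C (acyclic) → match; 4× O (acyclic) → no; 1× S (acyclic) → no; 3× N (acyclic) → no; 1× F (acyclic) → no.
That gives 5 matching atoms.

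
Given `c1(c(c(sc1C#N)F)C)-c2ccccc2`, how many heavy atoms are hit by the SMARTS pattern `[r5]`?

5

The query [r5] means: r5 matches atoms in a five-membered ring.
Check the 15 heavy atoms by environment: 1× s (aromatic, in 5-ring) → match; 4× c (aromatic, in 5-ring) → match; 6× c (aromatic, in 6-ring) → no; 2× C (acyclic) → no; 1× N (acyclic) → no; 1× F (acyclic) → no.
Summing the matching environments: 1 + 4 = 5 matching atoms.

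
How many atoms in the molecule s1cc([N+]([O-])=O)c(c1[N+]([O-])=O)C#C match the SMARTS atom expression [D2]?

The query [D2] means: atom with exactly two heavy-atom neighbours.
Check the 13 heavy atoms by environment: 1× s (aromatic, D2) → match; 1× c (aromatic, D2) → match; 3× c (aromatic, D3) → no; 2× N (charge +1, D3) → no; 2× O (charge -1, D1) → no; 2× O (D1) → no; 1× C (D2) → match; 1× C (D1) → no.
Summing the matching environments: 1 + 1 + 1 = 3 matching atoms.

3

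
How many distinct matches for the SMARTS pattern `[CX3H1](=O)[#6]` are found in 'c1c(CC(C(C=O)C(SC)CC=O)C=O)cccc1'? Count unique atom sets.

3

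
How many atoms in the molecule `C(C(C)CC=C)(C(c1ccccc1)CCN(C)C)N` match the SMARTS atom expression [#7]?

2

The query [#7] means: #7 matches any nitrogen atom regardless of aromaticity.
Check the 19 heavy atoms by environment: 11× C → no; 6× c (aromatic) → no; 2× N → match.
That gives 2 matching atoms.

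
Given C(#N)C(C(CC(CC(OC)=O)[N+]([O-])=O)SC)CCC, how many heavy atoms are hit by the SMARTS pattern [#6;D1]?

3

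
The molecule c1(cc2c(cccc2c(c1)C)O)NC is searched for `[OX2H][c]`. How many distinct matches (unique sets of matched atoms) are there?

1

[OX2H][c] is the SMARTS for a phenol: a hydroxyl oxygen attached to an aromatic carbon.
Exactly one fragment in the molecule meets all constraints, giving 1 match.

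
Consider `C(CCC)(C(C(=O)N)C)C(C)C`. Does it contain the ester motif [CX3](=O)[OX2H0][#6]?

No

The pattern [CX3](=O)[OX2H0][#6] describes a carbonyl carbon bonded to an oxygen that is itself bonded to carbon (no H on that O) — an ester.
The closest candidate here is a primary amide (-C(=O)NH2), but the carbonyl is bonded to N, not to an O-C linkage. No other fragment satisfies the full query, so there is no match.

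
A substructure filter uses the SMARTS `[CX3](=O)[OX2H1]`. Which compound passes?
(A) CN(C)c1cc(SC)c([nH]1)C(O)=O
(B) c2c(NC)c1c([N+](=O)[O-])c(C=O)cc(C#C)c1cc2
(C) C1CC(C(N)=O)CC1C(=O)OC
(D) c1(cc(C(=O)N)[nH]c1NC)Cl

A

[CX3](=O)[OX2H1] describes an sp2 carbon double-bonded to O and single-bonded to an -OH oxygen (a carboxylic acid).
(A) contains a carboxylic acid group (-C(=O)OH), which satisfies every atom and bond constraint.
(B) has an aldehyde (-CHO) but there is no singly-bonded oxygen on the carbonyl carbon.
(C) has a primary amide (-C(=O)NH2) but the carbonyl is bonded to N, not to an -OH oxygen.
(D) has a primary amide (-C(=O)NH2) but the carbonyl is bonded to N, not to an -OH oxygen.
So the answer is (A).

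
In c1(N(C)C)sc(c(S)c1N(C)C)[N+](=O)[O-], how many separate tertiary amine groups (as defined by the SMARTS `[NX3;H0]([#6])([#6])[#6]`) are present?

[NX3;H0]([#6])([#6])[#6] is the SMARTS for a tertiary amine: a trivalent nitrogen with no H, bonded to three carbons.
The molecule carries 2 separate instances of a dimethylamino group (-N(CH3)2) meeting every constraint; each maps to a distinct set of atoms, giving 2 matches.

2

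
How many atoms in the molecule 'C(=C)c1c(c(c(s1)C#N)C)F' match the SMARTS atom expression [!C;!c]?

3

The query [!C;!c] means: neither aliphatic nor aromatic carbon — same as [!#6].
Check the 11 heavy atoms by environment: 1× s (aromatic) → match; 4× c (aromatic) → no; 1× F → match; 4× C → no; 1× N → match.
Summing the matching environments: 1 + 1 + 1 = 3 matching atoms.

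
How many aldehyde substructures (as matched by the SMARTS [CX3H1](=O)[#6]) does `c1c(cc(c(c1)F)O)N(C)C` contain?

0

[CX3H1](=O)[#6] is the SMARTS for an aldehyde: an sp2 carbon with one H, double-bonded to O and single-bonded to carbon.
No fragment in the molecule satisfies every constraint, giving 0 matches.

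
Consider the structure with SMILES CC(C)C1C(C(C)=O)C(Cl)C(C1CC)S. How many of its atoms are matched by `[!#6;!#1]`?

3

Check the 15 heavy atoms by environment: 12× C → no; 1× S → match; 1× O → match; 1× Cl → match.
Summing the matching environments: 1 + 1 + 1 = 3 matching atoms.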